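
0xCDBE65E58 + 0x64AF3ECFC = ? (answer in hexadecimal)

0x1326DA4B54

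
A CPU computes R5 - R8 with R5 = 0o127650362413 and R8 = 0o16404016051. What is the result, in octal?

0o111244344342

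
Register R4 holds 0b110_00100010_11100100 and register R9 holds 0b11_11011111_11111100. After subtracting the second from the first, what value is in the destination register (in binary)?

0b100100001011101000

Subtract column by column in base 2:
  0-0 → 0
  0-0 → 0
  1-1 → 0
  0-1 → 1 (borrow)
  0-1-1 → 0 (borrow)
  1-1-1 → 1 (borrow)
  1-1-1 → 1 (borrow)
  1-1-1 → 1 (borrow)
  0-1-1 → 0 (borrow)
  1-1-1 → 1 (borrow)
  0-1-1 → 0 (borrow)
  0-1-1 → 0 (borrow)
  0-1-1 → 0 (borrow)
  1-0-1 → 0
  0-1 → 1 (borrow)
  0-1-1 → 0 (borrow)
  0-1-1 → 0 (borrow)
  1-1-1 → 1 (borrow)
  1-0-1 → 0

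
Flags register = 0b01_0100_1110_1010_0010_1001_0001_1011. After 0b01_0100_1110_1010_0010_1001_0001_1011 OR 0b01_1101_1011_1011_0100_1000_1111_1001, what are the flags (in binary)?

0b011101111110110110100111111011

OR bit by bit (1 where either bit is 1):
  010100111010100010100100011011
| 011101101110110100100011111001
= 011101111110110110100111111011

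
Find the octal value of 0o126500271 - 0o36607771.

Subtract column by column in base 8:
  1-1 → 0
  7-7 → 0
  2-7 → 3 (borrow)
  0-7-1 → 0 (borrow)
  0-0-1 → 7 (borrow)
  5-6-1 → 6 (borrow)
  6-6-1 → 7 (borrow)
  2-3-1 → 6 (borrow)
  1-0-1 → 0

0o67670300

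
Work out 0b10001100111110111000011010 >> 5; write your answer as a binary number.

0b100011001111101110000

Right shift by 5: drop the 5 least-significant bits.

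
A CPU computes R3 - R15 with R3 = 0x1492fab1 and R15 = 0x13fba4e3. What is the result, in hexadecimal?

0x9755ce

Subtract column by column in base 16:
  1-3 → e (borrow)
  b-e-1 → c (borrow)
  a-4-1 → 5
  f-a → 5
  2-b → 7 (borrow)
  9-f-1 → 9 (borrow)
  4-3-1 → 0
  1-1 → 0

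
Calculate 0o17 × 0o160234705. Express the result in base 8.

Multiply each base-8 digit by 15, carrying:
  5×15 = 75 → write 3 carry 9
  0×15+9 = 9 → write 1 carry 1
  7×15+1 = 106 → write 2 carry 13
  4×15+13 = 73 → write 1 carry 9
  3×15+9 = 54 → write 6 carry 6
  2×15+6 = 36 → write 4 carry 4
  0×15+4 = 4 → write 4
  6×15 = 90 → write 2 carry 11
  1×15+11 = 26 → write 2 carry 3
  remaining carry: 3

0o3224461213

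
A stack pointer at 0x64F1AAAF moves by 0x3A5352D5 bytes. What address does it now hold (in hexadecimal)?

0x9F44FD84

Add column by column in base 16, right to left:
  F+5 = 4 carry 1
  A+D+1 = 8 carry 1
  A+2+1 = D
  A+5 = F
  1+3 = 4
  F+5 = 4 carry 1
  4+A+1 = F
  6+3 = 9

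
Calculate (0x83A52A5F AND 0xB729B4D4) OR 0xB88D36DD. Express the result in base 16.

0x83A52A5F AND 0xB729B4D4 = 0x83212054.
Then OR with 0xB88D36DD.

0xBBAD36DD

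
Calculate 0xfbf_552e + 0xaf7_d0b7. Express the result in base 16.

Add column by column in base 16, right to left:
  e+7 = 5 carry 1
  2+b+1 = e
  5+0 = 5
  5+d = 2 carry 1
  f+7+1 = 7 carry 1
  b+f+1 = b carry 1
  f+a+1 = a carry 1
  final carry 1

0x1ab725e5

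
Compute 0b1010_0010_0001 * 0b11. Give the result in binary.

0b1111001100011

Multiply each base-2 digit by 3, carrying:
  1×3 = 3 → write 1 carry 1
  0×3+1 = 1 → write 1
  0×3 = 0 → write 0
  0×3 = 0 → write 0
  0×3 = 0 → write 0
  1×3 = 3 → write 1 carry 1
  0×3+1 = 1 → write 1
  0×3 = 0 → write 0
  0×3 = 0 → write 0
  1×3 = 3 → write 1 carry 1
  0×3+1 = 1 → write 1
  1×3 = 3 → write 1 carry 1
  remaining carry: 1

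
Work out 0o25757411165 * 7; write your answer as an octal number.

0o231614500463

Multiply each base-8 digit by 7, carrying:
  5×7 = 35 → write 3 carry 4
  6×7+4 = 46 → write 6 carry 5
  1×7+5 = 12 → write 4 carry 1
  1×7+1 = 8 → write 0 carry 1
  1×7+1 = 8 → write 0 carry 1
  4×7+1 = 29 → write 5 carry 3
  7×7+3 = 52 → write 4 carry 6
  5×7+6 = 41 → write 1 carry 5
  7×7+5 = 54 → write 6 carry 6
  5×7+6 = 41 → write 1 carry 5
  2×7+5 = 19 → write 3 carry 2
  remaining carry: 2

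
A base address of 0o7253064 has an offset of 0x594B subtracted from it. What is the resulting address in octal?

0o7176351

0x594B = 0o54513 in octal.
Subtract column by column in base 8:
  4-3 → 1
  6-1 → 5
  0-5 → 3 (borrow)
  3-4-1 → 6 (borrow)
  5-5-1 → 7 (borrow)
  2-0-1 → 1
  7-0 → 7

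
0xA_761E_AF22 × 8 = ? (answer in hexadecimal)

0x53B0F57910

Multiply each base-16 digit by 8, carrying:
  2×8 = 16 → write 0 carry 1
  2×8+1 = 17 → write 1 carry 1
  F×8+1 = 121 → write 9 carry 7
  A×8+7 = 87 → write 7 carry 5
  E×8+5 = 117 → write 5 carry 7
  1×8+7 = 15 → write F
  6×8 = 48 → write 0 carry 3
  7×8+3 = 59 → write B carry 3
  A×8+3 = 83 → write 3 carry 5
  remaining carry: 5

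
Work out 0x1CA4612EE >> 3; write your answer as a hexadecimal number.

3 bits is not a whole number of base-16 digits; in binary: 111001010010001100001001011101110 >> 3 = 111001010010001100001001011101.

0x3948C25D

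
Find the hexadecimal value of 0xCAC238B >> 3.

0x1958471

3 bits is not a whole number of base-16 digits; in binary: 1100101011000010001110001011 >> 3 = 1100101011000010001110001.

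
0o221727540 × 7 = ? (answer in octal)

Multiply each base-8 digit by 7, carrying:
  0×7 = 0 → write 0
  4×7 = 28 → write 4 carry 3
  5×7+3 = 38 → write 6 carry 4
  7×7+4 = 53 → write 5 carry 6
  2×7+6 = 20 → write 4 carry 2
  7×7+2 = 51 → write 3 carry 6
  1×7+6 = 13 → write 5 carry 1
  2×7+1 = 15 → write 7 carry 1
  2×7+1 = 15 → write 7 carry 1
  remaining carry: 1

0o1775345640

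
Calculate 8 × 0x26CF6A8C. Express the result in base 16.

0x1367B5460

Multiply each base-16 digit by 8, carrying:
  C×8 = 96 → write 0 carry 6
  8×8+6 = 70 → write 6 carry 4
  A×8+4 = 84 → write 4 carry 5
  6×8+5 = 53 → write 5 carry 3
  F×8+3 = 123 → write B carry 7
  C×8+7 = 103 → write 7 carry 6
  6×8+6 = 54 → write 6 carry 3
  2×8+3 = 19 → write 3 carry 1
  remaining carry: 1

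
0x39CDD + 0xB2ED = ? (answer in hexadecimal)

0x44FCA

Add column by column in base 16, right to left:
  D+D = A carry 1
  D+E+1 = C carry 1
  C+2+1 = F
  9+B = 4 carry 1
  3+0+1 = 4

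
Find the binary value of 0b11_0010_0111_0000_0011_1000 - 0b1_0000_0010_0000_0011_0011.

0b1000100101000000000101

Subtract column by column in base 2:
  0-1 → 1 (borrow)
  0-1-1 → 0 (borrow)
  0-0-1 → 1 (borrow)
  1-0-1 → 0
  1-1 → 0
  1-1 → 0
  0-0 → 0
  0-0 → 0
  0-0 → 0
  0-0 → 0
  0-0 → 0
  0-0 → 0
  1-0 → 1
  1-1 → 0
  1-0 → 1
  0-0 → 0
  0-0 → 0
  1-0 → 1
  0-0 → 0
  0-0 → 0
  1-1 → 0
  1-0 → 1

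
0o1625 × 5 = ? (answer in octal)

Multiply each base-8 digit by 5, carrying:
  5×5 = 25 → write 1 carry 3
  2×5+3 = 13 → write 5 carry 1
  6×5+1 = 31 → write 7 carry 3
  1×5+3 = 8 → write 0 carry 1
  remaining carry: 1

0o10751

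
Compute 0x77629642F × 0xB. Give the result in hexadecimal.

0x5213C74E05

Multiply each base-16 digit by 11, carrying:
  F×11 = 165 → write 5 carry 10
  2×11+10 = 32 → write 0 carry 2
  4×11+2 = 46 → write E carry 2
  6×11+2 = 68 → write 4 carry 4
  9×11+4 = 103 → write 7 carry 6
  2×11+6 = 28 → write C carry 1
  6×11+1 = 67 → write 3 carry 4
  7×11+4 = 81 → write 1 carry 5
  7×11+5 = 82 → write 2 carry 5
  remaining carry: 5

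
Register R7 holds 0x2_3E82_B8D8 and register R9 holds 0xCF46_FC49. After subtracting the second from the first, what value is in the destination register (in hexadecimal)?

0x16F3BBC8F

Subtract column by column in base 16:
  8-9 → F (borrow)
  D-4-1 → 8
  8-C → C (borrow)
  B-F-1 → B (borrow)
  2-6-1 → B (borrow)
  8-4-1 → 3
  E-F → F (borrow)
  3-C-1 → 6 (borrow)
  2-0-1 → 1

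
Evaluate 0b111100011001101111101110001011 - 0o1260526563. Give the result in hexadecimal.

0b111100011001101111101110001011 = 0x3c66fb8b in hexadecimal.
0o1260526563 = 0xac2ad73 in hexadecimal.
Subtract column by column in base 16:
  b-3 → 8
  8-7 → 1
  b-d → e (borrow)
  f-a-1 → 4
  6-2 → 4
  6-c → a (borrow)
  c-a-1 → 1
  3-0 → 3

0x31a44e18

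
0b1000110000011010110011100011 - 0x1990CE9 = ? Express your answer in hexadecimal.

0b1000110000011010110011100011 = 0x8C1ACE3 in hexadecimal.
Subtract column by column in base 16:
  3-9 → A (borrow)
  E-E-1 → F (borrow)
  C-C-1 → F (borrow)
  A-0-1 → 9
  1-9 → 8 (borrow)
  C-9-1 → 2
  8-1 → 7

0x7289FFA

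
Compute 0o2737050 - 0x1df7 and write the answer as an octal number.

0x1df7 = 0o16767 in octal.
Subtract column by column in base 8:
  0-7 → 1 (borrow)
  5-6-1 → 6 (borrow)
  0-7-1 → 0 (borrow)
  7-6-1 → 0
  3-1 → 2
  7-0 → 7
  2-0 → 2

0o2720061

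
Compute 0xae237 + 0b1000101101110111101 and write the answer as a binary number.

0xae237 = 0b10101110001000110111 in binary.
Add column by column in base 2, right to left:
  1+1 = 0 carry 1
  1+0+1 = 0 carry 1
  1+1+1 = 1 carry 1
  0+1+1 = 0 carry 1
  1+1+1 = 1 carry 1
  1+1+1 = 1 carry 1
  0+0+1 = 1
  0+1 = 1
  0+1 = 1
  1+1 = 0 carry 1
  0+0+1 = 1
  0+1 = 1
  0+1 = 1
  1+0 = 1
  1+1 = 0 carry 1
  1+0+1 = 0 carry 1
  0+0+1 = 1
  1+0 = 1
  0+1 = 1
  1+0 = 1

0b11110011110111110100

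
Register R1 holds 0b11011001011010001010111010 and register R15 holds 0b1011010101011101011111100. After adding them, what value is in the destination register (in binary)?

Add column by column in base 2, right to left:
  0+0 = 0
  1+0 = 1
  0+1 = 1
  1+1 = 0 carry 1
  1+1+1 = 1 carry 1
  1+1+1 = 1 carry 1
  0+1+1 = 0 carry 1
  1+1+1 = 1 carry 1
  0+0+1 = 1
  1+1 = 0 carry 1
  0+0+1 = 1
  0+1 = 1
  0+1 = 1
  1+1 = 0 carry 1
  0+0+1 = 1
  1+1 = 0 carry 1
  1+0+1 = 0 carry 1
  0+1+1 = 0 carry 1
  1+0+1 = 0 carry 1
  0+1+1 = 0 carry 1
  0+0+1 = 1
  1+1 = 0 carry 1
  1+1+1 = 1 carry 1
  0+0+1 = 1
  1+1 = 0 carry 1
  1+0+1 = 0 carry 1
  final carry 1

0b100110100000101110110110110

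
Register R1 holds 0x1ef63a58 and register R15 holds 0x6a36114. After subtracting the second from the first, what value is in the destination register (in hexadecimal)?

0x1852d944

Subtract column by column in base 16:
  8-4 → 4
  5-1 → 4
  a-1 → 9
  3-6 → d (borrow)
  6-3-1 → 2
  f-a → 5
  e-6 → 8
  1-0 → 1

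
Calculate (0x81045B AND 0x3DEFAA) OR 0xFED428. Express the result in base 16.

0x81045B AND 0x3DEFAA = 0x01040A.
Then OR with 0xFED428.

0xFFD42A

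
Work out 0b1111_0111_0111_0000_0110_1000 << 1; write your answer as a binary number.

0b1111011101110000011010000

Left shift by 1: append 1 zero bit.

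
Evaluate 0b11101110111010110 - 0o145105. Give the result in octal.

0o211621

0b11101110111010110 = 0o356726 in octal.
Subtract column by column in base 8:
  6-5 → 1
  2-0 → 2
  7-1 → 6
  6-5 → 1
  5-4 → 1
  3-1 → 2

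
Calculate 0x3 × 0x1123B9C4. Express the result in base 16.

Multiply each base-16 digit by 3, carrying:
  4×3 = 12 → write C
  C×3 = 36 → write 4 carry 2
  9×3+2 = 29 → write D carry 1
  B×3+1 = 34 → write 2 carry 2
  3×3+2 = 11 → write B
  2×3 = 6 → write 6
  1×3 = 3 → write 3
  1×3 = 3 → write 3

0x336B2D4C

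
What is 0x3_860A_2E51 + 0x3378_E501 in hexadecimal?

Add column by column in base 16, right to left:
  1+1 = 2
  5+0 = 5
  E+5 = 3 carry 1
  2+E+1 = 1 carry 1
  A+8+1 = 3 carry 1
  0+7+1 = 8
  6+3 = 9
  8+3 = B
  3+0 = 3

0x3B9831352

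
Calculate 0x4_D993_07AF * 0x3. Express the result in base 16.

0xE8CB9170D

Multiply each base-16 digit by 3, carrying:
  F×3 = 45 → write D carry 2
  A×3+2 = 32 → write 0 carry 2
  7×3+2 = 23 → write 7 carry 1
  0×3+1 = 1 → write 1
  3×3 = 9 → write 9
  9×3 = 27 → write B carry 1
  9×3+1 = 28 → write C carry 1
  D×3+1 = 40 → write 8 carry 2
  4×3+2 = 14 → write E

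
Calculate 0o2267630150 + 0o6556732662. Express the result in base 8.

Add column by column in base 8, right to left:
  0+2 = 2
  5+6 = 3 carry 1
  1+6+1 = 0 carry 1
  0+2+1 = 3
  3+3 = 6
  6+7 = 5 carry 1
  7+6+1 = 6 carry 1
  6+5+1 = 4 carry 1
  2+5+1 = 0 carry 1
  2+6+1 = 1 carry 1
  final carry 1

0o11046563032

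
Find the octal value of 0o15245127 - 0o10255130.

0o4767777

Subtract column by column in base 8:
  7-0 → 7
  2-3 → 7 (borrow)
  1-1-1 → 7 (borrow)
  5-5-1 → 7 (borrow)
  4-5-1 → 6 (borrow)
  2-2-1 → 7 (borrow)
  5-0-1 → 4
  1-1 → 0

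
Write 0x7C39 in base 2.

Expand each hex digit to 4 bits: 7=0111 C=1100 3=0011 9=1001.

0b111110000111001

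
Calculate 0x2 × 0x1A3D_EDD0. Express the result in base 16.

0x347BDBA0

Multiply each base-16 digit by 2, carrying:
  0×2 = 0 → write 0
  D×2 = 26 → write A carry 1
  D×2+1 = 27 → write B carry 1
  E×2+1 = 29 → write D carry 1
  D×2+1 = 27 → write B carry 1
  3×2+1 = 7 → write 7
  A×2 = 20 → write 4 carry 1
  1×2+1 = 3 → write 3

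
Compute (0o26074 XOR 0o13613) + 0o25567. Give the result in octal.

First 0o26074 XOR 0o13613 = 0o35667.
Add column by column in base 8, right to left:
  7+7 = 6 carry 1
  6+6+1 = 5 carry 1
  6+5+1 = 4 carry 1
  5+5+1 = 3 carry 1
  3+2+1 = 6

0o63456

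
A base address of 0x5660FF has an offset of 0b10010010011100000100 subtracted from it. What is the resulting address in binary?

0x5660FF = 0b10101100110000011111111 in binary.
Subtract column by column in base 2:
  1-0 → 1
  1-0 → 1
  1-1 → 0
  1-0 → 1
  1-0 → 1
  1-0 → 1
  1-0 → 1
  1-0 → 1
  0-1 → 1 (borrow)
  0-1-1 → 0 (borrow)
  0-1-1 → 0 (borrow)
  0-0-1 → 1 (borrow)
  0-0-1 → 1 (borrow)
  1-1-1 → 1 (borrow)
  1-0-1 → 0
  0-0 → 0
  0-1 → 1 (borrow)
  1-0-1 → 0
  1-0 → 1
  0-1 → 1 (borrow)
  1-0-1 → 0
  0-0 → 0
  1-0 → 1

0b10011010011100111111011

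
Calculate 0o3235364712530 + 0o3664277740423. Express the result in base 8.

0o7121664653153

Add column by column in base 8, right to left:
  0+3 = 3
  3+2 = 5
  5+4 = 1 carry 1
  2+0+1 = 3
  1+4 = 5
  7+7 = 6 carry 1
  4+7+1 = 4 carry 1
  6+7+1 = 6 carry 1
  3+2+1 = 6
  5+4 = 1 carry 1
  3+6+1 = 2 carry 1
  2+6+1 = 1 carry 1
  3+3+1 = 7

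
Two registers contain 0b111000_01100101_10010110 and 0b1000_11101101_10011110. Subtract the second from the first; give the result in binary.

0b1011110111011111111000

Subtract column by column in base 2:
  0-0 → 0
  1-1 → 0
  1-1 → 0
  0-1 → 1 (borrow)
  1-1-1 → 1 (borrow)
  0-0-1 → 1 (borrow)
  0-0-1 → 1 (borrow)
  1-1-1 → 1 (borrow)
  1-1-1 → 1 (borrow)
  0-0-1 → 1 (borrow)
  1-1-1 → 1 (borrow)
  0-1-1 → 0 (borrow)
  0-0-1 → 1 (borrow)
  1-1-1 → 1 (borrow)
  1-1-1 → 1 (borrow)
  0-1-1 → 0 (borrow)
  0-0-1 → 1 (borrow)
  0-0-1 → 1 (borrow)
  0-0-1 → 1 (borrow)
  1-1-1 → 1 (borrow)
  1-0-1 → 0
  1-0 → 1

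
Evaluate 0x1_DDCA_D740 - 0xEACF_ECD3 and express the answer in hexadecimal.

Subtract column by column in base 16:
  0-3 → D (borrow)
  4-D-1 → 6 (borrow)
  7-C-1 → A (borrow)
  D-E-1 → E (borrow)
  A-F-1 → A (borrow)
  C-C-1 → F (borrow)
  D-A-1 → 2
  D-E → F (borrow)
  1-0-1 → 0

0xF2FAEA6D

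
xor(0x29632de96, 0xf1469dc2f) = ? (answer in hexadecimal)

XOR each hex digit independently (no carries):
  2^f=d, 9^1=8, 6^4=2, 3^6=5, 2^9=b, d^d=0, e^c=2, 9^2=b, 6^f=9

0xd825b02b9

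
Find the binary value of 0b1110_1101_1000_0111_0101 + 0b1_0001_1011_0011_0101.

0b11111111001110101010

Add column by column in base 2, right to left:
  1+1 = 0 carry 1
  0+0+1 = 1
  1+1 = 0 carry 1
  0+0+1 = 1
  1+1 = 0 carry 1
  1+1+1 = 1 carry 1
  1+0+1 = 0 carry 1
  0+0+1 = 1
  0+1 = 1
  0+1 = 1
  0+0 = 0
  1+1 = 0 carry 1
  1+1+1 = 1 carry 1
  0+0+1 = 1
  1+0 = 1
  1+0 = 1
  0+1 = 1
  1+0 = 1
  1+0 = 1
  1+0 = 1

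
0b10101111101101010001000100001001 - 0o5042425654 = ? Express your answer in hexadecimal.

0b10101111101101010001000100001001 = 0xAFB51109 in hexadecimal.
0o5042425654 = 0x288A2BAC in hexadecimal.
Subtract column by column in base 16:
  9-C → D (borrow)
  0-A-1 → 5 (borrow)
  1-B-1 → 5 (borrow)
  1-2-1 → E (borrow)
  5-A-1 → A (borrow)
  B-8-1 → 2
  F-8 → 7
  A-2 → 8

0x872AE55D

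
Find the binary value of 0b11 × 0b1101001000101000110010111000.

0b100111011001111010011000101000

Multiply each base-2 digit by 3, carrying:
  0×3 = 0 → write 0
  0×3 = 0 → write 0
  0×3 = 0 → write 0
  1×3 = 3 → write 1 carry 1
  1×3+1 = 4 → write 0 carry 2
  1×3+2 = 5 → write 1 carry 2
  0×3+2 = 2 → write 0 carry 1
  1×3+1 = 4 → write 0 carry 2
  0×3+2 = 2 → write 0 carry 1
  0×3+1 = 1 → write 1
  1×3 = 3 → write 1 carry 1
  1×3+1 = 4 → write 0 carry 2
  0×3+2 = 2 → write 0 carry 1
  0×3+1 = 1 → write 1
  0×3 = 0 → write 0
  1×3 = 3 → write 1 carry 1
  0×3+1 = 1 → write 1
  1×3 = 3 → write 1 carry 1
  0×3+1 = 1 → write 1
  0×3 = 0 → write 0
  0×3 = 0 → write 0
  1×3 = 3 → write 1 carry 1
  0×3+1 = 1 → write 1
  0×3 = 0 → write 0
  1×3 = 3 → write 1 carry 1
  0×3+1 = 1 → write 1
  1×3 = 3 → write 1 carry 1
  1×3+1 = 4 → write 0 carry 2
  remaining carry: 10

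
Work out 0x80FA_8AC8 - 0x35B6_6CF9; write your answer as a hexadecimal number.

0x4B441DCF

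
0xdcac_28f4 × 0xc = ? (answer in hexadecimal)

Multiply each base-16 digit by 12, carrying:
  4×12 = 48 → write 0 carry 3
  f×12+3 = 183 → write 7 carry 11
  8×12+11 = 107 → write b carry 6
  2×12+6 = 30 → write e carry 1
  c×12+1 = 145 → write 1 carry 9
  a×12+9 = 129 → write 1 carry 8
  c×12+8 = 152 → write 8 carry 9
  d×12+9 = 165 → write 5 carry 10
  remaining carry: a

0xa5811eb70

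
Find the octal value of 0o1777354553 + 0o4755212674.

0o6754567447

Add column by column in base 8, right to left:
  3+4 = 7
  5+7 = 4 carry 1
  5+6+1 = 4 carry 1
  4+2+1 = 7
  5+1 = 6
  3+2 = 5
  7+5 = 4 carry 1
  7+5+1 = 5 carry 1
  7+7+1 = 7 carry 1
  1+4+1 = 6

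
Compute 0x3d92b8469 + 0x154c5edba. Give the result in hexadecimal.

Add column by column in base 16, right to left:
  9+a = 3 carry 1
  6+b+1 = 2 carry 1
  4+d+1 = 2 carry 1
  8+e+1 = 7 carry 1
  b+5+1 = 1 carry 1
  2+c+1 = f
  9+4 = d
  d+5 = 2 carry 1
  3+1+1 = 5

0x52df17223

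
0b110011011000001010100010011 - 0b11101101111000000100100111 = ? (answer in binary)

Subtract column by column in base 2:
  1-1 → 0
  1-1 → 0
  0-1 → 1 (borrow)
  0-0-1 → 1 (borrow)
  1-0-1 → 0
  0-1 → 1 (borrow)
  0-0-1 → 1 (borrow)
  0-0-1 → 1 (borrow)
  1-1-1 → 1 (borrow)
  0-0-1 → 1 (borrow)
  1-0-1 → 0
  0-0 → 0
  1-0 → 1
  0-0 → 0
  0-0 → 0
  0-1 → 1 (borrow)
  0-1-1 → 0 (borrow)
  0-1-1 → 0 (borrow)
  1-1-1 → 1 (borrow)
  1-0-1 → 0
  0-1 → 1 (borrow)
  1-1-1 → 1 (borrow)
  1-0-1 → 0
  0-1 → 1 (borrow)
  0-1-1 → 0 (borrow)
  1-1-1 → 1 (borrow)
  1-0-1 → 0

0b10101101001001001111101100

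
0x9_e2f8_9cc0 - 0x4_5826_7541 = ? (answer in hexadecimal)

Subtract column by column in base 16:
  0-1 → f (borrow)
  c-4-1 → 7
  c-5 → 7
  9-7 → 2
  8-6 → 2
  f-2 → d
  2-8 → a (borrow)
  e-5-1 → 8
  9-4 → 5

0x58ad2277f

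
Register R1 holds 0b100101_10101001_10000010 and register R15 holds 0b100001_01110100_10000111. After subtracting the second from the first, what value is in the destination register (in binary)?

Subtract column by column in base 2:
  0-1 → 1 (borrow)
  1-1-1 → 1 (borrow)
  0-1-1 → 0 (borrow)
  0-0-1 → 1 (borrow)
  0-0-1 → 1 (borrow)
  0-0-1 → 1 (borrow)
  0-0-1 → 1 (borrow)
  1-1-1 → 1 (borrow)
  1-0-1 → 0
  0-0 → 0
  0-1 → 1 (borrow)
  1-0-1 → 0
  0-1 → 1 (borrow)
  1-1-1 → 1 (borrow)
  0-1-1 → 0 (borrow)
  1-0-1 → 0
  1-1 → 0
  0-0 → 0
  1-0 → 1
  0-0 → 0
  0-0 → 0
  1-1 → 0

0b1000011010011111011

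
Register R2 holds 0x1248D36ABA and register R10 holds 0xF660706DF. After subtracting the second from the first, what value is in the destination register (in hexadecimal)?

0x2E2CC63DB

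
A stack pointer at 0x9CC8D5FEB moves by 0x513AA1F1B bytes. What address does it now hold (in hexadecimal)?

0xEE0377F06

Add column by column in base 16, right to left:
  B+B = 6 carry 1
  E+1+1 = 0 carry 1
  F+F+1 = F carry 1
  5+1+1 = 7
  D+A = 7 carry 1
  8+A+1 = 3 carry 1
  C+3+1 = 0 carry 1
  C+1+1 = E
  9+5 = E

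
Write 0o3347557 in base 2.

Each octal digit is 3 bits: 3=011 3=011 4=100 7=111 5=101 5=101 7=111.

0b11011100111101101111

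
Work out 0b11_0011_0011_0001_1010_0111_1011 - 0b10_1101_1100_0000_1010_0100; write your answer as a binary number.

Subtract column by column in base 2:
  1-0 → 1
  1-0 → 1
  0-1 → 1 (borrow)
  1-0-1 → 0
  1-0 → 1
  1-1 → 0
  1-0 → 1
  0-1 → 1 (borrow)
  0-0-1 → 1 (borrow)
  1-0-1 → 0
  0-0 → 0
  1-0 → 1
  1-0 → 1
  0-0 → 0
  0-1 → 1 (borrow)
  0-1-1 → 0 (borrow)
  1-1-1 → 1 (borrow)
  1-0-1 → 0
  0-1 → 1 (borrow)
  0-1-1 → 0 (borrow)
  1-0-1 → 0
  1-1 → 0
  0-0 → 0
  0-0 → 0
  1-0 → 1
  1-0 → 1

0b11000001010101100111010111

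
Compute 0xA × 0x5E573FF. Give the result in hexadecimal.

Multiply each base-16 digit by 10, carrying:
  F×10 = 150 → write 6 carry 9
  F×10+9 = 159 → write F carry 9
  3×10+9 = 39 → write 7 carry 2
  7×10+2 = 72 → write 8 carry 4
  5×10+4 = 54 → write 6 carry 3
  E×10+3 = 143 → write F carry 8
  5×10+8 = 58 → write A carry 3
  remaining carry: 3

0x3AF687F6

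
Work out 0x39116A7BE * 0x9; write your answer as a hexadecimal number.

Multiply each base-16 digit by 9, carrying:
  E×9 = 126 → write E carry 7
  B×9+7 = 106 → write A carry 6
  7×9+6 = 69 → write 5 carry 4
  A×9+4 = 94 → write E carry 5
  6×9+5 = 59 → write B carry 3
  1×9+3 = 12 → write C
  1×9 = 9 → write 9
  9×9 = 81 → write 1 carry 5
  3×9+5 = 32 → write 0 carry 2
  remaining carry: 2

0x2019CBE5AE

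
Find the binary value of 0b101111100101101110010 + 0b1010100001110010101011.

0b10000011110100000011101

Add column by column in base 2, right to left:
  0+1 = 1
  1+1 = 0 carry 1
  0+0+1 = 1
  0+1 = 1
  1+0 = 1
  1+1 = 0 carry 1
  1+0+1 = 0 carry 1
  0+1+1 = 0 carry 1
  1+0+1 = 0 carry 1
  1+0+1 = 0 carry 1
  0+1+1 = 0 carry 1
  1+1+1 = 1 carry 1
  0+1+1 = 0 carry 1
  0+0+1 = 1
  1+0 = 1
  1+0 = 1
  1+0 = 1
  1+1 = 0 carry 1
  1+0+1 = 0 carry 1
  0+1+1 = 0 carry 1
  1+0+1 = 0 carry 1
  0+1+1 = 0 carry 1
  final carry 1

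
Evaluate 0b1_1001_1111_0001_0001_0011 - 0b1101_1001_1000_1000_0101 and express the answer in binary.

Subtract column by column in base 2:
  1-1 → 0
  1-0 → 1
  0-1 → 1 (borrow)
  0-0-1 → 1 (borrow)
  1-0-1 → 0
  0-0 → 0
  0-0 → 0
  0-1 → 1 (borrow)
  1-0-1 → 0
  0-0 → 0
  0-0 → 0
  0-1 → 1 (borrow)
  1-1-1 → 1 (borrow)
  1-0-1 → 0
  1-0 → 1
  1-1 → 0
  1-1 → 0
  0-0 → 0
  0-1 → 1 (borrow)
  1-1-1 → 1 (borrow)
  1-0-1 → 0

0b11000101100010001110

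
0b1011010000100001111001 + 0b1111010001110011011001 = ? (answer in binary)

Add column by column in base 2, right to left:
  1+1 = 0 carry 1
  0+0+1 = 1
  0+0 = 0
  1+1 = 0 carry 1
  1+1+1 = 1 carry 1
  1+0+1 = 0 carry 1
  1+1+1 = 1 carry 1
  0+1+1 = 0 carry 1
  0+0+1 = 1
  0+0 = 0
  0+1 = 1
  1+1 = 0 carry 1
  0+1+1 = 0 carry 1
  0+0+1 = 1
  0+0 = 0
  0+0 = 0
  1+1 = 0 carry 1
  0+0+1 = 1
  1+1 = 0 carry 1
  1+1+1 = 1 carry 1
  0+1+1 = 0 carry 1
  1+1+1 = 1 carry 1
  final carry 1

0b11010100010010101010010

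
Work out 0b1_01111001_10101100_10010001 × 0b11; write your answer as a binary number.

Multiply each base-2 digit by 3, carrying:
  1×3 = 3 → write 1 carry 1
  0×3+1 = 1 → write 1
  0×3 = 0 → write 0
  0×3 = 0 → write 0
  1×3 = 3 → write 1 carry 1
  0×3+1 = 1 → write 1
  0×3 = 0 → write 0
  1×3 = 3 → write 1 carry 1
  0×3+1 = 1 → write 1
  0×3 = 0 → write 0
  1×3 = 3 → write 1 carry 1
  1×3+1 = 4 → write 0 carry 2
  0×3+2 = 2 → write 0 carry 1
  1×3+1 = 4 → write 0 carry 2
  0×3+2 = 2 → write 0 carry 1
  1×3+1 = 4 → write 0 carry 2
  1×3+2 = 5 → write 1 carry 2
  0×3+2 = 2 → write 0 carry 1
  0×3+1 = 1 → write 1
  1×3 = 3 → write 1 carry 1
  1×3+1 = 4 → write 0 carry 2
  1×3+2 = 5 → write 1 carry 2
  1×3+2 = 5 → write 1 carry 2
  0×3+2 = 2 → write 0 carry 1
  1×3+1 = 4 → write 0 carry 2
  remaining carry: 10

0b100011011010000010110110011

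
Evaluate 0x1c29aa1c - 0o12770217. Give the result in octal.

0x1c29aa1c = 0o3412325034 in octal.
Subtract column by column in base 8:
  4-7 → 5 (borrow)
  3-1-1 → 1
  0-2 → 6 (borrow)
  5-0-1 → 4
  2-7 → 3 (borrow)
  3-7-1 → 3 (borrow)
  2-2-1 → 7 (borrow)
  1-1-1 → 7 (borrow)
  4-0-1 → 3
  3-0 → 3

0o3377334615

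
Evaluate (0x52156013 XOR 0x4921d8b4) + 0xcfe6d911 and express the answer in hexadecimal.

First 0x52156013 XOR 0x4921d8b4 = 0x1b34b8a7.
Add column by column in base 16, right to left:
  7+1 = 8
  a+1 = b
  8+9 = 1 carry 1
  b+d+1 = 9 carry 1
  4+6+1 = b
  3+e = 1 carry 1
  b+f+1 = b carry 1
  1+c+1 = e

0xeb1b91b8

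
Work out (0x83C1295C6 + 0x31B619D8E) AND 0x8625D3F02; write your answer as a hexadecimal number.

0x842543300

Add column by column in base 16, right to left:
  6+E = 4 carry 1
  C+8+1 = 5 carry 1
  5+D+1 = 3 carry 1
  9+9+1 = 3 carry 1
  2+1+1 = 4
  1+6 = 7
  C+B = 7 carry 1
  3+1+1 = 5
  8+3 = B
Sum = 0xB57743354; now AND with 0x8625D3F02:
  B&8=8, 5&6=4, 7&2=2, 7&5=5, 4&D=4, 3&3=3, 3&F=3, 5&0=0, 4&2=0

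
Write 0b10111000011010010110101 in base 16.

0x5C34B5

Group the bits into nibbles: 0101 1100 0011 0100 1011 0101 → 5C34B5.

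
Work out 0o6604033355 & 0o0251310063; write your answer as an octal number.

AND each oct digit independently (no carries):
  6&0=0, 6&2=2, 0&5=0, 4&1=0, 0&3=0, 3&1=1, 3&0=0, 3&0=0, 5&6=4, 5&3=1

0o0200010041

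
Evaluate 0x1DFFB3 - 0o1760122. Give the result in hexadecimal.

0x161F61

0o1760122 = 0x7E052 in hexadecimal.
Subtract column by column in base 16:
  3-2 → 1
  B-5 → 6
  F-0 → F
  F-E → 1
  D-7 → 6
  1-0 → 1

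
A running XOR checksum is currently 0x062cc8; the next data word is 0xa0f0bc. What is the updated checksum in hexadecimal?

XOR each hex digit independently (no carries):
  0^a=a, 6^0=6, 2^f=d, c^0=c, c^b=7, 8^c=4

0xa6dc74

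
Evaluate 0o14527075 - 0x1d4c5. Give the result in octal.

0o14154570

0x1d4c5 = 0o352305 in octal.
Subtract column by column in base 8:
  5-5 → 0
  7-0 → 7
  0-3 → 5 (borrow)
  7-2-1 → 4
  2-5 → 5 (borrow)
  5-3-1 → 1
  4-0 → 4
  1-0 → 1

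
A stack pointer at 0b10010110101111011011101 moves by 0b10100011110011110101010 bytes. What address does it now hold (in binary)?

Add column by column in base 2, right to left:
  1+0 = 1
  0+1 = 1
  1+0 = 1
  1+1 = 0 carry 1
  1+0+1 = 0 carry 1
  0+1+1 = 0 carry 1
  1+0+1 = 0 carry 1
  1+1+1 = 1 carry 1
  0+1+1 = 0 carry 1
  1+1+1 = 1 carry 1
  1+1+1 = 1 carry 1
  1+0+1 = 0 carry 1
  1+0+1 = 0 carry 1
  0+1+1 = 0 carry 1
  1+1+1 = 1 carry 1
  0+1+1 = 0 carry 1
  1+1+1 = 1 carry 1
  1+0+1 = 0 carry 1
  0+0+1 = 1
  1+0 = 1
  0+1 = 1
  0+0 = 0
  1+1 = 0 carry 1
  final carry 1

0b100111010100011010000111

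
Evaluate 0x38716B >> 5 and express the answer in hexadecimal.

5 bits is not a whole number of base-16 digits; in binary: 1110000111000101101011 >> 5 = 11100001110001011.

0x1C38B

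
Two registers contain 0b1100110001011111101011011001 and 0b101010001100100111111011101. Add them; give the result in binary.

Add column by column in base 2, right to left:
  1+1 = 0 carry 1
  0+0+1 = 1
  0+1 = 1
  1+1 = 0 carry 1
  1+1+1 = 1 carry 1
  0+0+1 = 1
  1+1 = 0 carry 1
  1+1+1 = 1 carry 1
  0+1+1 = 0 carry 1
  1+1+1 = 1 carry 1
  0+1+1 = 0 carry 1
  1+1+1 = 1 carry 1
  1+0+1 = 0 carry 1
  1+0+1 = 0 carry 1
  1+1+1 = 1 carry 1
  1+0+1 = 0 carry 1
  1+0+1 = 0 carry 1
  0+1+1 = 0 carry 1
  1+1+1 = 1 carry 1
  0+0+1 = 1
  0+0 = 0
  0+0 = 0
  1+1 = 0 carry 1
  1+0+1 = 0 carry 1
  0+1+1 = 0 carry 1
  0+0+1 = 1
  1+1 = 0 carry 1
  1+0+1 = 0 carry 1
  final carry 1

0b10010000011000100101010110110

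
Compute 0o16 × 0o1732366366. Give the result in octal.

Multiply each base-8 digit by 14, carrying:
  6×14 = 84 → write 4 carry 10
  6×14+10 = 94 → write 6 carry 11
  3×14+11 = 53 → write 5 carry 6
  6×14+6 = 90 → write 2 carry 11
  6×14+11 = 95 → write 7 carry 11
  3×14+11 = 53 → write 5 carry 6
  2×14+6 = 34 → write 2 carry 4
  3×14+4 = 46 → write 6 carry 5
  7×14+5 = 103 → write 7 carry 12
  1×14+12 = 26 → write 2 carry 3
  remaining carry: 3

0o32762572564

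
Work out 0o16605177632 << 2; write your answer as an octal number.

0o73024777150

2 bits is not a whole number of base-8 digits; in binary: 1110110000101001111111110011010 << 2 = 111011000010100111111111001101000.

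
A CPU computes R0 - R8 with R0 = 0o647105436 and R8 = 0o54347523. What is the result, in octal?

0o572535713

Subtract column by column in base 8:
  6-3 → 3
  3-2 → 1
  4-5 → 7 (borrow)
  5-7-1 → 5 (borrow)
  0-4-1 → 3 (borrow)
  1-3-1 → 5 (borrow)
  7-4-1 → 2
  4-5 → 7 (borrow)
  6-0-1 → 5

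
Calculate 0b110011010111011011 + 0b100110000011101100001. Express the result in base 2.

Add column by column in base 2, right to left:
  1+1 = 0 carry 1
  1+0+1 = 0 carry 1
  0+0+1 = 1
  1+0 = 1
  1+0 = 1
  0+1 = 1
  1+1 = 0 carry 1
  1+0+1 = 0 carry 1
  1+1+1 = 1 carry 1
  0+1+1 = 0 carry 1
  1+1+1 = 1 carry 1
  0+0+1 = 1
  1+0 = 1
  1+0 = 1
  0+0 = 0
  0+0 = 0
  1+1 = 0 carry 1
  1+1+1 = 1 carry 1
  0+0+1 = 1
  0+0 = 0
  0+1 = 1

0b101100011110100111100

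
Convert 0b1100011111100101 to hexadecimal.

0xc7e5

Group the bits into nibbles: 1100 0111 1110 0101 → c7e5.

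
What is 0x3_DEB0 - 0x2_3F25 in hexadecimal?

0x19F8B

Subtract column by column in base 16:
  0-5 → B (borrow)
  B-2-1 → 8
  E-F → F (borrow)
  D-3-1 → 9
  3-2 → 1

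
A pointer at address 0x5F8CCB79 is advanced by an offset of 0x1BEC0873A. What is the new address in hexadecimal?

Add column by column in base 16, right to left:
  9+A = 3 carry 1
  7+3+1 = B
  B+7 = 2 carry 1
  C+8+1 = 5 carry 1
  C+0+1 = D
  8+C = 4 carry 1
  F+E+1 = E carry 1
  5+B+1 = 1 carry 1
  0+1+1 = 2

0x21E4D52B3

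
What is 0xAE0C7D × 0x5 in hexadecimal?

0x3663E71

Multiply each base-16 digit by 5, carrying:
  D×5 = 65 → write 1 carry 4
  7×5+4 = 39 → write 7 carry 2
  C×5+2 = 62 → write E carry 3
  0×5+3 = 3 → write 3
  E×5 = 70 → write 6 carry 4
  A×5+4 = 54 → write 6 carry 3
  remaining carry: 3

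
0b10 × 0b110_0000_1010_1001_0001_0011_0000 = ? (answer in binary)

Multiply each base-2 digit by 2, carrying:
  0×2 = 0 → write 0
  0×2 = 0 → write 0
  0×2 = 0 → write 0
  0×2 = 0 → write 0
  1×2 = 2 → write 0 carry 1
  1×2+1 = 3 → write 1 carry 1
  0×2+1 = 1 → write 1
  0×2 = 0 → write 0
  1×2 = 2 → write 0 carry 1
  0×2+1 = 1 → write 1
  0×2 = 0 → write 0
  0×2 = 0 → write 0
  1×2 = 2 → write 0 carry 1
  0×2+1 = 1 → write 1
  0×2 = 0 → write 0
  1×2 = 2 → write 0 carry 1
  0×2+1 = 1 → write 1
  1×2 = 2 → write 0 carry 1
  0×2+1 = 1 → write 1
  1×2 = 2 → write 0 carry 1
  0×2+1 = 1 → write 1
  0×2 = 0 → write 0
  0×2 = 0 → write 0
  0×2 = 0 → write 0
  0×2 = 0 → write 0
  1×2 = 2 → write 0 carry 1
  1×2+1 = 3 → write 1 carry 1
  remaining carry: 1

0b1100000101010010001001100000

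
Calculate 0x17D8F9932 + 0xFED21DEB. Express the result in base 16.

0x27C61B71D

Add column by column in base 16, right to left:
  2+B = D
  3+E = 1 carry 1
  9+D+1 = 7 carry 1
  9+1+1 = B
  F+2 = 1 carry 1
  8+D+1 = 6 carry 1
  D+E+1 = C carry 1
  7+F+1 = 7 carry 1
  1+0+1 = 2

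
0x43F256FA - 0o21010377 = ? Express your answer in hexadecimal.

0x43AE45FB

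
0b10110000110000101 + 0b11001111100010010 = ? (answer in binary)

0b110000000010010111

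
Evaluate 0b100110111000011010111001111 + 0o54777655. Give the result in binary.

0b101100100000011010101111100

0o54777655 = 0b101100111111111110101101 in binary.
Add column by column in base 2, right to left:
  1+1 = 0 carry 1
  1+0+1 = 0 carry 1
  1+1+1 = 1 carry 1
  1+1+1 = 1 carry 1
  0+0+1 = 1
  0+1 = 1
  1+0 = 1
  1+1 = 0 carry 1
  1+1+1 = 1 carry 1
  0+1+1 = 0 carry 1
  1+1+1 = 1 carry 1
  0+1+1 = 0 carry 1
  1+1+1 = 1 carry 1
  1+1+1 = 1 carry 1
  0+1+1 = 0 carry 1
  0+1+1 = 0 carry 1
  0+1+1 = 0 carry 1
  0+1+1 = 0 carry 1
  1+0+1 = 0 carry 1
  1+0+1 = 0 carry 1
  1+1+1 = 1 carry 1
  0+1+1 = 0 carry 1
  1+0+1 = 0 carry 1
  1+1+1 = 1 carry 1
  0+0+1 = 1
  0+0 = 0
  1+0 = 1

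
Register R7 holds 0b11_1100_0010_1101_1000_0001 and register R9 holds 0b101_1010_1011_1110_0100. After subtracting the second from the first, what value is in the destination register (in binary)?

0b1101101000000110011101

Subtract column by column in base 2:
  1-0 → 1
  0-0 → 0
  0-1 → 1 (borrow)
  0-0-1 → 1 (borrow)
  0-0-1 → 1 (borrow)
  0-1-1 → 0 (borrow)
  0-1-1 → 0 (borrow)
  1-1-1 → 1 (borrow)
  1-1-1 → 1 (borrow)
  0-1-1 → 0 (borrow)
  1-0-1 → 0
  1-1 → 0
  0-0 → 0
  1-1 → 0
  0-0 → 0
  0-1 → 1 (borrow)
  0-1-1 → 0 (borrow)
  0-0-1 → 1 (borrow)
  1-1-1 → 1 (borrow)
  1-0-1 → 0
  1-0 → 1
  1-0 → 1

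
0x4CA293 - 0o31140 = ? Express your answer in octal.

0x4CA293 = 0o23121223 in octal.
Subtract column by column in base 8:
  3-0 → 3
  2-4 → 6 (borrow)
  2-1-1 → 0
  1-1 → 0
  2-3 → 7 (borrow)
  1-0-1 → 0
  3-0 → 3
  2-0 → 2

0o23070063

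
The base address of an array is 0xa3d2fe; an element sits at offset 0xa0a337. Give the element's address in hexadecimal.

0x1447635

Add column by column in base 16, right to left:
  e+7 = 5 carry 1
  f+3+1 = 3 carry 1
  2+3+1 = 6
  d+a = 7 carry 1
  3+0+1 = 4
  a+a = 4 carry 1
  final carry 1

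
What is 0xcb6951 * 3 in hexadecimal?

0x2623bf3

Multiply each base-16 digit by 3, carrying:
  1×3 = 3 → write 3
  5×3 = 15 → write f
  9×3 = 27 → write b carry 1
  6×3+1 = 19 → write 3 carry 1
  b×3+1 = 34 → write 2 carry 2
  c×3+2 = 38 → write 6 carry 2
  remaining carry: 2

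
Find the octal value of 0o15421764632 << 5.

0o661077231500

5 bits is not a whole number of base-8 digits; in binary: 1101100010001111110100110011010 << 5 = 110110001000111111010011001101000000.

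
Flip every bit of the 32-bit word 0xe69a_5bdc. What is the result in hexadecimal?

Each hex digit d becomes f−d:
  e→1, 6→9, 9→6, a→5, 5→a, b→4, d→2, c→3

0x1965a423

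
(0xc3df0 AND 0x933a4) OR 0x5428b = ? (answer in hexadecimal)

0xd73ab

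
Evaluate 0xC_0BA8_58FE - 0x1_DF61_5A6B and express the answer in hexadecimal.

0xA2C46FE93

Subtract column by column in base 16:
  E-B → 3
  F-6 → 9
  8-A → E (borrow)
  5-5-1 → F (borrow)
  8-1-1 → 6
  A-6 → 4
  B-F → C (borrow)
  0-D-1 → 2 (borrow)
  C-1-1 → A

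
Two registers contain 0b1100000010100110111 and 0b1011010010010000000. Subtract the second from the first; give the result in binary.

Subtract column by column in base 2:
  1-0 → 1
  1-0 → 1
  1-0 → 1
  0-0 → 0
  1-0 → 1
  1-0 → 1
  0-0 → 0
  0-1 → 1 (borrow)
  1-0-1 → 0
  0-0 → 0
  1-1 → 0
  0-0 → 0
  0-0 → 0
  0-1 → 1 (borrow)
  0-0-1 → 1 (borrow)
  0-1-1 → 0 (borrow)
  0-1-1 → 0 (borrow)
  1-0-1 → 0
  1-1 → 0

0b110000010110111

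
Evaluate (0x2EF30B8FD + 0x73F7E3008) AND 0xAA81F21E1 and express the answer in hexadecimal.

0xA280E2101

Add column by column in base 16, right to left:
  D+8 = 5 carry 1
  F+0+1 = 0 carry 1
  8+0+1 = 9
  B+3 = E
  0+E = E
  3+7 = A
  F+F = E carry 1
  E+3+1 = 2 carry 1
  2+7+1 = A
Sum = 0xA2EAEE905; now AND with 0xAA81F21E1:
  A&A=A, 2&A=2, E&8=8, A&1=0, E&F=E, E&2=2, 9&1=1, 0&E=0, 5&1=1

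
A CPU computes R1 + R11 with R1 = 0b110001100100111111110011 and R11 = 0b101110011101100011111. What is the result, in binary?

Add column by column in base 2, right to left:
  1+1 = 0 carry 1
  1+1+1 = 1 carry 1
  0+1+1 = 0 carry 1
  0+1+1 = 0 carry 1
  1+1+1 = 1 carry 1
  1+0+1 = 0 carry 1
  1+0+1 = 0 carry 1
  1+0+1 = 0 carry 1
  1+1+1 = 1 carry 1
  1+1+1 = 1 carry 1
  1+0+1 = 0 carry 1
  1+1+1 = 1 carry 1
  0+1+1 = 0 carry 1
  0+1+1 = 0 carry 1
  1+0+1 = 0 carry 1
  0+0+1 = 1
  0+1 = 1
  1+1 = 0 carry 1
  1+1+1 = 1 carry 1
  0+0+1 = 1
  0+1 = 1
  0+0 = 0
  1+0 = 1
  1+0 = 1

0b110111011000101100010010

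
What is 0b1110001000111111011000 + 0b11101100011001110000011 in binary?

0b101011101100001101011011

Add column by column in base 2, right to left:
  0+1 = 1
  0+1 = 1
  0+0 = 0
  1+0 = 1
  1+0 = 1
  0+0 = 0
  1+0 = 1
  1+1 = 0 carry 1
  1+1+1 = 1 carry 1
  1+1+1 = 1 carry 1
  1+0+1 = 0 carry 1
  1+0+1 = 0 carry 1
  0+1+1 = 0 carry 1
  0+1+1 = 0 carry 1
  0+0+1 = 1
  1+0 = 1
  0+0 = 0
  0+1 = 1
  0+1 = 1
  1+0 = 1
  1+1 = 0 carry 1
  1+1+1 = 1 carry 1
  0+1+1 = 0 carry 1
  final carry 1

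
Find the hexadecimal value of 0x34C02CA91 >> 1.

1 bits is not a whole number of base-16 digits; in binary: 1101001100000000101100101010010001 >> 1 = 110100110000000010110010101001000.

0x1A6016548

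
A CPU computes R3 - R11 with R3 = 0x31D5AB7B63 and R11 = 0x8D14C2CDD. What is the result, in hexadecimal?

Subtract column by column in base 16:
  3-D → 6 (borrow)
  6-D-1 → 8 (borrow)
  B-C-1 → E (borrow)
  7-2-1 → 4
  B-C → F (borrow)
  A-4-1 → 5
  5-1 → 4
  D-D → 0
  1-8 → 9 (borrow)
  3-0-1 → 2

0x29045F4E86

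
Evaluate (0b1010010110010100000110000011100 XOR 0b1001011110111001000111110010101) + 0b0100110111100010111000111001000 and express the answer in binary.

0b1000000000001111111010101010001

First 0b1010010110010100000110000011100 XOR 0b1001011110111001000111110010101 = 0b0011001000101101000001110001001.
Add column by column in base 2, right to left:
  1+0 = 1
  0+0 = 0
  0+0 = 0
  1+1 = 0 carry 1
  0+0+1 = 1
  0+0 = 0
  0+1 = 1
  1+1 = 0 carry 1
  1+1+1 = 1 carry 1
  1+0+1 = 0 carry 1
  0+0+1 = 1
  0+0 = 0
  0+1 = 1
  0+1 = 1
  0+1 = 1
  1+0 = 1
  0+1 = 1
  1+0 = 1
  1+0 = 1
  0+0 = 0
  1+1 = 0 carry 1
  0+1+1 = 0 carry 1
  0+1+1 = 0 carry 1
  0+1+1 = 0 carry 1
  1+0+1 = 0 carry 1
  0+1+1 = 0 carry 1
  0+1+1 = 0 carry 1
  1+0+1 = 0 carry 1
  1+0+1 = 0 carry 1
  0+1+1 = 0 carry 1
  final carry 1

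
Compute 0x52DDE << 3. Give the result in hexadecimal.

0x296EF0

3 bits is not a whole number of base-16 digits; in binary: 1010010110111011110 << 3 = 1010010110111011110000.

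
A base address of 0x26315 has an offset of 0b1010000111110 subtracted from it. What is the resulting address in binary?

0x26315 = 0b100110001100010101 in binary.
Subtract column by column in base 2:
  1-0 → 1
  0-1 → 1 (borrow)
  1-1-1 → 1 (borrow)
  0-1-1 → 0 (borrow)
  1-1-1 → 1 (borrow)
  0-1-1 → 0 (borrow)
  0-0-1 → 1 (borrow)
  0-0-1 → 1 (borrow)
  1-0-1 → 0
  1-0 → 1
  0-1 → 1 (borrow)
  0-0-1 → 1 (borrow)
  0-1-1 → 0 (borrow)
  1-0-1 → 0
  1-0 → 1
  0-0 → 0
  0-0 → 0
  1-0 → 1

0b100100111011010111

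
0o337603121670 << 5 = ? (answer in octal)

0o15770145073400

5 bits is not a whole number of base-8 digits; in binary: 11011111110000011001010001110111000 << 5 = 1101111111000001100101000111011100000000.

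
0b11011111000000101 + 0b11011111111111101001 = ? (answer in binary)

0b11111011110111101110

Add column by column in base 2, right to left:
  1+1 = 0 carry 1
  0+0+1 = 1
  1+0 = 1
  0+1 = 1
  0+0 = 0
  0+1 = 1
  0+1 = 1
  0+1 = 1
  0+1 = 1
  1+1 = 0 carry 1
  1+1+1 = 1 carry 1
  1+1+1 = 1 carry 1
  1+1+1 = 1 carry 1
  1+1+1 = 1 carry 1
  0+1+1 = 0 carry 1
  1+1+1 = 1 carry 1
  1+1+1 = 1 carry 1
  0+0+1 = 1
  0+1 = 1
  0+1 = 1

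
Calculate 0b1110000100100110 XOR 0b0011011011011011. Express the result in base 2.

XOR bit by bit (1 where the bits differ):
  1110000100100110
^ 0011011011011011
= 1101011111111101

0b1101011111111101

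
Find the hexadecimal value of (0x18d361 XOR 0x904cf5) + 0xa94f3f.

First 0x18d361 XOR 0x904cf5 = 0x889f94.
Add column by column in base 16, right to left:
  4+f = 3 carry 1
  9+3+1 = d
  f+f = e carry 1
  9+4+1 = e
  8+9 = 1 carry 1
  8+a+1 = 3 carry 1
  final carry 1

0x131eed3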